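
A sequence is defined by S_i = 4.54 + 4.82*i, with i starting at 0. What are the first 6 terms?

This is an arithmetic sequence.
i=0: S_0 = 4.54 + 4.82*0 = 4.54
i=1: S_1 = 4.54 + 4.82*1 = 9.36
i=2: S_2 = 4.54 + 4.82*2 = 14.18
i=3: S_3 = 4.54 + 4.82*3 = 19.0
i=4: S_4 = 4.54 + 4.82*4 = 23.82
i=5: S_5 = 4.54 + 4.82*5 = 28.64
The first 6 terms are: [4.54, 9.36, 14.18, 19.0, 23.82, 28.64]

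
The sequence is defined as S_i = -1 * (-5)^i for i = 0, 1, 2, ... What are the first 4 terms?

This is a geometric sequence.
i=0: S_0 = -1 * (-5)^0 = -1
i=1: S_1 = -1 * (-5)^1 = 5
i=2: S_2 = -1 * (-5)^2 = -25
i=3: S_3 = -1 * (-5)^3 = 125
The first 4 terms are: [-1, 5, -25, 125]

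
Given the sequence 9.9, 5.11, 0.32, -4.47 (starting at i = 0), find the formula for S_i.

Check differences: 5.11 - 9.9 = -4.79
0.32 - 5.11 = -4.79
Common difference d = -4.79.
First term a = 9.9.
Formula: S_i = 9.90 - 4.79*i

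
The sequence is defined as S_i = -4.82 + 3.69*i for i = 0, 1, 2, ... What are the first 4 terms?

This is an arithmetic sequence.
i=0: S_0 = -4.82 + 3.69*0 = -4.82
i=1: S_1 = -4.82 + 3.69*1 = -1.13
i=2: S_2 = -4.82 + 3.69*2 = 2.56
i=3: S_3 = -4.82 + 3.69*3 = 6.25
The first 4 terms are: [-4.82, -1.13, 2.56, 6.25]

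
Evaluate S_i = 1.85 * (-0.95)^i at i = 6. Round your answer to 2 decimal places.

S_6 = 1.85 * (-0.95)^6 ≈ 1.85 * 0.7351 ≈ 1.36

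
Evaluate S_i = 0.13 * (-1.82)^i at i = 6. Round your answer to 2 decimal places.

S_6 = 0.13 * (-1.82)^6 ≈ 0.13 * 36.3436 ≈ 4.72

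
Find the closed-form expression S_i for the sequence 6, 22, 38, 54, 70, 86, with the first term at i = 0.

Check differences: 22 - 6 = 16
38 - 22 = 16
Common difference d = 16.
First term a = 6.
Formula: S_i = 6 + 16*i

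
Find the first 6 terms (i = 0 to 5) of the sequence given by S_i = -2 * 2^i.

This is a geometric sequence.
i=0: S_0 = -2 * 2^0 = -2
i=1: S_1 = -2 * 2^1 = -4
i=2: S_2 = -2 * 2^2 = -8
i=3: S_3 = -2 * 2^3 = -16
i=4: S_4 = -2 * 2^4 = -32
i=5: S_5 = -2 * 2^5 = -64
The first 6 terms are: [-2, -4, -8, -16, -32, -64]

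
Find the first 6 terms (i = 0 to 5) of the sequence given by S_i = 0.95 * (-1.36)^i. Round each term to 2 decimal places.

This is a geometric sequence.
i=0: S_0 = 0.95 * (-1.36)^0 = 0.95
i=1: S_1 = 0.95 * (-1.36)^1 ≈ -1.29
i=2: S_2 = 0.95 * (-1.36)^2 ≈ 1.76
i=3: S_3 = 0.95 * (-1.36)^3 ≈ -2.39
i=4: S_4 = 0.95 * (-1.36)^4 ≈ 3.25
i=5: S_5 = 0.95 * (-1.36)^5 ≈ -4.42
The first 6 terms are: [0.95, -1.29, 1.76, -2.39, 3.25, -4.42]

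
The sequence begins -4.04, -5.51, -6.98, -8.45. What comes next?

Differences: -5.51 - -4.04 = -1.47
This is an arithmetic sequence with common difference d = -1.47.
Next term = -8.45 + -1.47 = -9.92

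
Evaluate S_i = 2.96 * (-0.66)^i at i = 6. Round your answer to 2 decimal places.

S_6 = 2.96 * (-0.66)^6 ≈ 2.96 * 0.0827 ≈ 0.24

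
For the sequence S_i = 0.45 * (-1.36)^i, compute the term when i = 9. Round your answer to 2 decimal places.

S_9 = 0.45 * (-1.36)^9 ≈ 0.45 * -15.9166 ≈ -7.16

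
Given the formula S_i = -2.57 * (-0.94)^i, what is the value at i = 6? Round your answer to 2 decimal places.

S_6 = -2.57 * (-0.94)^6 ≈ -2.57 * 0.6899 ≈ -1.77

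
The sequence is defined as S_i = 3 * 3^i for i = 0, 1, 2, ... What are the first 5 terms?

This is a geometric sequence.
i=0: S_0 = 3 * 3^0 = 3
i=1: S_1 = 3 * 3^1 = 9
i=2: S_2 = 3 * 3^2 = 27
i=3: S_3 = 3 * 3^3 = 81
i=4: S_4 = 3 * 3^4 = 243
The first 5 terms are: [3, 9, 27, 81, 243]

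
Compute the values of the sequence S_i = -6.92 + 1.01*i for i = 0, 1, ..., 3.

This is an arithmetic sequence.
i=0: S_0 = -6.92 + 1.01*0 = -6.92
i=1: S_1 = -6.92 + 1.01*1 = -5.91
i=2: S_2 = -6.92 + 1.01*2 = -4.9
i=3: S_3 = -6.92 + 1.01*3 = -3.89
The first 4 terms are: [-6.92, -5.91, -4.9, -3.89]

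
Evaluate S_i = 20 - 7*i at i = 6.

S_6 = 20 + -7*6 = 20 + -42 = -22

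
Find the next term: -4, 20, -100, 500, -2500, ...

Ratios: 20 / -4 = -5.0
This is a geometric sequence with common ratio r = -5.
Next term = -2500 * -5 = 12500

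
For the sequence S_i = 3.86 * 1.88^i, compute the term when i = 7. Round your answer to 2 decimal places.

S_7 = 3.86 * 1.88^7 ≈ 3.86 * 83.0051 ≈ 320.4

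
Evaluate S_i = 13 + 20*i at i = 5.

S_5 = 13 + 20*5 = 13 + 100 = 113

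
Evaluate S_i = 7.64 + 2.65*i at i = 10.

S_10 = 7.64 + 2.65*10 = 7.64 + 26.5 = 34.14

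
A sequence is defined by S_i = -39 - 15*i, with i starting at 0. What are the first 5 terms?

This is an arithmetic sequence.
i=0: S_0 = -39 + -15*0 = -39
i=1: S_1 = -39 + -15*1 = -54
i=2: S_2 = -39 + -15*2 = -69
i=3: S_3 = -39 + -15*3 = -84
i=4: S_4 = -39 + -15*4 = -99
The first 5 terms are: [-39, -54, -69, -84, -99]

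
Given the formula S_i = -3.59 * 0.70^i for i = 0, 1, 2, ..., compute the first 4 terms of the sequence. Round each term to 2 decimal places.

This is a geometric sequence.
i=0: S_0 = -3.59 * 0.7^0 = -3.59
i=1: S_1 = -3.59 * 0.7^1 ≈ -2.51
i=2: S_2 = -3.59 * 0.7^2 ≈ -1.76
i=3: S_3 = -3.59 * 0.7^3 ≈ -1.23
The first 4 terms are: [-3.59, -2.51, -1.76, -1.23]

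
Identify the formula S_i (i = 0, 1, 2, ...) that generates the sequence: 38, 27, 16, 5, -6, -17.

Check differences: 27 - 38 = -11
16 - 27 = -11
Common difference d = -11.
First term a = 38.
Formula: S_i = 38 - 11*i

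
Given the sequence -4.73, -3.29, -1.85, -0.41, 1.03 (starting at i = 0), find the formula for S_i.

Check differences: -3.29 - -4.73 = 1.44
-1.85 - -3.29 = 1.44
Common difference d = 1.44.
First term a = -4.73.
Formula: S_i = -4.73 + 1.44*i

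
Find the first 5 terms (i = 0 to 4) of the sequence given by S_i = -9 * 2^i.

This is a geometric sequence.
i=0: S_0 = -9 * 2^0 = -9
i=1: S_1 = -9 * 2^1 = -18
i=2: S_2 = -9 * 2^2 = -36
i=3: S_3 = -9 * 2^3 = -72
i=4: S_4 = -9 * 2^4 = -144
The first 5 terms are: [-9, -18, -36, -72, -144]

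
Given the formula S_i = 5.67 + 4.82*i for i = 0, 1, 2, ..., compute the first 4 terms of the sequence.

This is an arithmetic sequence.
i=0: S_0 = 5.67 + 4.82*0 = 5.67
i=1: S_1 = 5.67 + 4.82*1 = 10.49
i=2: S_2 = 5.67 + 4.82*2 = 15.31
i=3: S_3 = 5.67 + 4.82*3 = 20.13
The first 4 terms are: [5.67, 10.49, 15.31, 20.13]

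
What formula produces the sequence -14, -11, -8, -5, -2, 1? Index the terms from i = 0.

Check differences: -11 - -14 = 3
-8 - -11 = 3
Common difference d = 3.
First term a = -14.
Formula: S_i = -14 + 3*i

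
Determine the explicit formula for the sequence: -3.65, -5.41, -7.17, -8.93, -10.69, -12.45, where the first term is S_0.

Check differences: -5.41 - -3.65 = -1.76
-7.17 - -5.41 = -1.76
Common difference d = -1.76.
First term a = -3.65.
Formula: S_i = -3.65 - 1.76*i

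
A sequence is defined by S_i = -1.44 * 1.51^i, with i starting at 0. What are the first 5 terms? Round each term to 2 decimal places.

This is a geometric sequence.
i=0: S_0 = -1.44 * 1.51^0 = -1.44
i=1: S_1 = -1.44 * 1.51^1 ≈ -2.17
i=2: S_2 = -1.44 * 1.51^2 ≈ -3.28
i=3: S_3 = -1.44 * 1.51^3 ≈ -4.96
i=4: S_4 = -1.44 * 1.51^4 ≈ -7.49
The first 5 terms are: [-1.44, -2.17, -3.28, -4.96, -7.49]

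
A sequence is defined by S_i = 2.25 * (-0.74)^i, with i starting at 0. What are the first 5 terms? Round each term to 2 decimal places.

This is a geometric sequence.
i=0: S_0 = 2.25 * (-0.74)^0 = 2.25
i=1: S_1 = 2.25 * (-0.74)^1 ≈ -1.67
i=2: S_2 = 2.25 * (-0.74)^2 ≈ 1.23
i=3: S_3 = 2.25 * (-0.74)^3 ≈ -0.91
i=4: S_4 = 2.25 * (-0.74)^4 ≈ 0.67
The first 5 terms are: [2.25, -1.67, 1.23, -0.91, 0.67]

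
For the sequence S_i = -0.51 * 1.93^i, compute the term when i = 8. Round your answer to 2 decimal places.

S_8 = -0.51 * 1.93^8 ≈ -0.51 * 192.5123 ≈ -98.18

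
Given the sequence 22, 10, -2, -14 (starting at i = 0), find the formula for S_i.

Check differences: 10 - 22 = -12
-2 - 10 = -12
Common difference d = -12.
First term a = 22.
Formula: S_i = 22 - 12*i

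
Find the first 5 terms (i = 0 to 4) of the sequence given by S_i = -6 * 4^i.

This is a geometric sequence.
i=0: S_0 = -6 * 4^0 = -6
i=1: S_1 = -6 * 4^1 = -24
i=2: S_2 = -6 * 4^2 = -96
i=3: S_3 = -6 * 4^3 = -384
i=4: S_4 = -6 * 4^4 = -1536
The first 5 terms are: [-6, -24, -96, -384, -1536]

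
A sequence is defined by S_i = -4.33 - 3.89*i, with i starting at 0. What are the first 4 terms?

This is an arithmetic sequence.
i=0: S_0 = -4.33 + -3.89*0 = -4.33
i=1: S_1 = -4.33 + -3.89*1 = -8.22
i=2: S_2 = -4.33 + -3.89*2 = -12.11
i=3: S_3 = -4.33 + -3.89*3 = -16.0
The first 4 terms are: [-4.33, -8.22, -12.11, -16.0]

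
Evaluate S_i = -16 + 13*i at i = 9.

S_9 = -16 + 13*9 = -16 + 117 = 101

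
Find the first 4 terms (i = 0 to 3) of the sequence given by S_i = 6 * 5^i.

This is a geometric sequence.
i=0: S_0 = 6 * 5^0 = 6
i=1: S_1 = 6 * 5^1 = 30
i=2: S_2 = 6 * 5^2 = 150
i=3: S_3 = 6 * 5^3 = 750
The first 4 terms are: [6, 30, 150, 750]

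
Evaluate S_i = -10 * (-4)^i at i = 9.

S_9 = -10 * (-4)^9 = -10 * -262144 = 2621440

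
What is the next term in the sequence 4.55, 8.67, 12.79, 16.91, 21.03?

Differences: 8.67 - 4.55 = 4.12
This is an arithmetic sequence with common difference d = 4.12.
Next term = 21.03 + 4.12 = 25.15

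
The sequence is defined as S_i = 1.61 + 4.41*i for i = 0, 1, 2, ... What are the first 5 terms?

This is an arithmetic sequence.
i=0: S_0 = 1.61 + 4.41*0 = 1.61
i=1: S_1 = 1.61 + 4.41*1 = 6.02
i=2: S_2 = 1.61 + 4.41*2 = 10.43
i=3: S_3 = 1.61 + 4.41*3 = 14.84
i=4: S_4 = 1.61 + 4.41*4 = 19.25
The first 5 terms are: [1.61, 6.02, 10.43, 14.84, 19.25]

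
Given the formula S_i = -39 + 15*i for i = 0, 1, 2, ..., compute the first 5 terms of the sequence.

This is an arithmetic sequence.
i=0: S_0 = -39 + 15*0 = -39
i=1: S_1 = -39 + 15*1 = -24
i=2: S_2 = -39 + 15*2 = -9
i=3: S_3 = -39 + 15*3 = 6
i=4: S_4 = -39 + 15*4 = 21
The first 5 terms are: [-39, -24, -9, 6, 21]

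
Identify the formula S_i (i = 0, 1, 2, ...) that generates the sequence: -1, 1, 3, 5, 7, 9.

Check differences: 1 - -1 = 2
3 - 1 = 2
Common difference d = 2.
First term a = -1.
Formula: S_i = -1 + 2*i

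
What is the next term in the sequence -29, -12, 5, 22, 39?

Differences: -12 - -29 = 17
This is an arithmetic sequence with common difference d = 17.
Next term = 39 + 17 = 56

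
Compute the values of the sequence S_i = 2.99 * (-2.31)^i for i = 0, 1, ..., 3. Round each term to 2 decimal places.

This is a geometric sequence.
i=0: S_0 = 2.99 * (-2.31)^0 = 2.99
i=1: S_1 = 2.99 * (-2.31)^1 ≈ -6.91
i=2: S_2 = 2.99 * (-2.31)^2 ≈ 15.95
i=3: S_3 = 2.99 * (-2.31)^3 ≈ -36.86
The first 4 terms are: [2.99, -6.91, 15.95, -36.86]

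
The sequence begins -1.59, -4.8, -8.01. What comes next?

Differences: -4.8 - -1.59 = -3.21
This is an arithmetic sequence with common difference d = -3.21.
Next term = -8.01 + -3.21 = -11.22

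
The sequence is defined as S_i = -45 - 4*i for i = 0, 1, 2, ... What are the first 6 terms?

This is an arithmetic sequence.
i=0: S_0 = -45 + -4*0 = -45
i=1: S_1 = -45 + -4*1 = -49
i=2: S_2 = -45 + -4*2 = -53
i=3: S_3 = -45 + -4*3 = -57
i=4: S_4 = -45 + -4*4 = -61
i=5: S_5 = -45 + -4*5 = -65
The first 6 terms are: [-45, -49, -53, -57, -61, -65]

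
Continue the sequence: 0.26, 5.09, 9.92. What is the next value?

Differences: 5.09 - 0.26 = 4.83
This is an arithmetic sequence with common difference d = 4.83.
Next term = 9.92 + 4.83 = 14.75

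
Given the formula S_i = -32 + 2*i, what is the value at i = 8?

S_8 = -32 + 2*8 = -32 + 16 = -16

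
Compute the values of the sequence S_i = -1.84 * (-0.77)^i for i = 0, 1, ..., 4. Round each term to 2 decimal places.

This is a geometric sequence.
i=0: S_0 = -1.84 * (-0.77)^0 = -1.84
i=1: S_1 = -1.84 * (-0.77)^1 ≈ 1.42
i=2: S_2 = -1.84 * (-0.77)^2 ≈ -1.09
i=3: S_3 = -1.84 * (-0.77)^3 ≈ 0.84
i=4: S_4 = -1.84 * (-0.77)^4 ≈ -0.65
The first 5 terms are: [-1.84, 1.42, -1.09, 0.84, -0.65]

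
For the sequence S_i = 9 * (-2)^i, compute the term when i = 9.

S_9 = 9 * (-2)^9 = 9 * -512 = -4608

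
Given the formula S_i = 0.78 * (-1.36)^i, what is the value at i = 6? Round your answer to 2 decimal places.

S_6 = 0.78 * (-1.36)^6 ≈ 0.78 * 6.3275 ≈ 4.94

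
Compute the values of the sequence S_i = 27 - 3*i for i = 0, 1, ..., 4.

This is an arithmetic sequence.
i=0: S_0 = 27 + -3*0 = 27
i=1: S_1 = 27 + -3*1 = 24
i=2: S_2 = 27 + -3*2 = 21
i=3: S_3 = 27 + -3*3 = 18
i=4: S_4 = 27 + -3*4 = 15
The first 5 terms are: [27, 24, 21, 18, 15]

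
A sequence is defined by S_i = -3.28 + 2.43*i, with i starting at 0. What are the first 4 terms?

This is an arithmetic sequence.
i=0: S_0 = -3.28 + 2.43*0 = -3.28
i=1: S_1 = -3.28 + 2.43*1 = -0.85
i=2: S_2 = -3.28 + 2.43*2 = 1.58
i=3: S_3 = -3.28 + 2.43*3 = 4.01
The first 4 terms are: [-3.28, -0.85, 1.58, 4.01]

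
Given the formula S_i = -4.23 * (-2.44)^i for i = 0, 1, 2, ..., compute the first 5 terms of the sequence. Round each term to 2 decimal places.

This is a geometric sequence.
i=0: S_0 = -4.23 * (-2.44)^0 = -4.23
i=1: S_1 = -4.23 * (-2.44)^1 ≈ 10.32
i=2: S_2 = -4.23 * (-2.44)^2 ≈ -25.18
i=3: S_3 = -4.23 * (-2.44)^3 ≈ 61.45
i=4: S_4 = -4.23 * (-2.44)^4 ≈ -149.93
The first 5 terms are: [-4.23, 10.32, -25.18, 61.45, -149.93]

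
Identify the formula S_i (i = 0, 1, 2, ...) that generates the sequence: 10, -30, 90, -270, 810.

Check ratios: -30 / 10 = -3.0
Common ratio r = -3.
First term a = 10.
Formula: S_i = 10 * (-3)^i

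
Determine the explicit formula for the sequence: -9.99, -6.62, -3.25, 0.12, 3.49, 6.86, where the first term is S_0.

Check differences: -6.62 - -9.99 = 3.37
-3.25 - -6.62 = 3.37
Common difference d = 3.37.
First term a = -9.99.
Formula: S_i = -9.99 + 3.37*i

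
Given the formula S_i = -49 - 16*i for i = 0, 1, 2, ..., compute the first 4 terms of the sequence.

This is an arithmetic sequence.
i=0: S_0 = -49 + -16*0 = -49
i=1: S_1 = -49 + -16*1 = -65
i=2: S_2 = -49 + -16*2 = -81
i=3: S_3 = -49 + -16*3 = -97
The first 4 terms are: [-49, -65, -81, -97]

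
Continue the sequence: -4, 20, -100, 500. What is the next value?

Ratios: 20 / -4 = -5.0
This is a geometric sequence with common ratio r = -5.
Next term = 500 * -5 = -2500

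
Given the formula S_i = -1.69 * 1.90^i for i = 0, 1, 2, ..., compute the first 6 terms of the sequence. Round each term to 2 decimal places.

This is a geometric sequence.
i=0: S_0 = -1.69 * 1.9^0 = -1.69
i=1: S_1 = -1.69 * 1.9^1 ≈ -3.21
i=2: S_2 = -1.69 * 1.9^2 ≈ -6.1
i=3: S_3 = -1.69 * 1.9^3 ≈ -11.59
i=4: S_4 = -1.69 * 1.9^4 ≈ -22.02
i=5: S_5 = -1.69 * 1.9^5 ≈ -41.85
The first 6 terms are: [-1.69, -3.21, -6.1, -11.59, -22.02, -41.85]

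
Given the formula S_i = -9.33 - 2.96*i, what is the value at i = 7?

S_7 = -9.33 + -2.96*7 = -9.33 + -20.72 = -30.05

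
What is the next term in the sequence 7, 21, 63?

Ratios: 21 / 7 = 3.0
This is a geometric sequence with common ratio r = 3.
Next term = 63 * 3 = 189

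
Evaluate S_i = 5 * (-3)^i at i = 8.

S_8 = 5 * (-3)^8 = 5 * 6561 = 32805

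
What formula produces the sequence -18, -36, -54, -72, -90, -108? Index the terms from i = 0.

Check differences: -36 - -18 = -18
-54 - -36 = -18
Common difference d = -18.
First term a = -18.
Formula: S_i = -18 - 18*i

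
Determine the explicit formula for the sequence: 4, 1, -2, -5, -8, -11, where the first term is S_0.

Check differences: 1 - 4 = -3
-2 - 1 = -3
Common difference d = -3.
First term a = 4.
Formula: S_i = 4 - 3*i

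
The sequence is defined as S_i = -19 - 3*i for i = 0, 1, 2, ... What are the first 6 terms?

This is an arithmetic sequence.
i=0: S_0 = -19 + -3*0 = -19
i=1: S_1 = -19 + -3*1 = -22
i=2: S_2 = -19 + -3*2 = -25
i=3: S_3 = -19 + -3*3 = -28
i=4: S_4 = -19 + -3*4 = -31
i=5: S_5 = -19 + -3*5 = -34
The first 6 terms are: [-19, -22, -25, -28, -31, -34]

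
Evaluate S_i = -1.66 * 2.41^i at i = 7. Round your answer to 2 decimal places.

S_7 = -1.66 * 2.41^7 ≈ -1.66 * 472.1927 ≈ -783.84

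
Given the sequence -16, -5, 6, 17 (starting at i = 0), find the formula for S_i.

Check differences: -5 - -16 = 11
6 - -5 = 11
Common difference d = 11.
First term a = -16.
Formula: S_i = -16 + 11*i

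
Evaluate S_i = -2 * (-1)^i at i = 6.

S_6 = -2 * (-1)^6 = -2 * 1 = -2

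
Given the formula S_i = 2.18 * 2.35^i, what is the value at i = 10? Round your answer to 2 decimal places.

S_10 = 2.18 * 2.35^10 ≈ 2.18 * 5136.634 ≈ 11197.86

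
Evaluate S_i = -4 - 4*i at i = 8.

S_8 = -4 + -4*8 = -4 + -32 = -36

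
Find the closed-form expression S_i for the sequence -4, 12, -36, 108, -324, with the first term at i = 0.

Check ratios: 12 / -4 = -3.0
Common ratio r = -3.
First term a = -4.
Formula: S_i = -4 * (-3)^i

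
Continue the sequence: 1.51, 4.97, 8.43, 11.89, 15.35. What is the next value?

Differences: 4.97 - 1.51 = 3.46
This is an arithmetic sequence with common difference d = 3.46.
Next term = 15.35 + 3.46 = 18.81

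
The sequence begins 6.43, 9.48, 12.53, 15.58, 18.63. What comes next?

Differences: 9.48 - 6.43 = 3.05
This is an arithmetic sequence with common difference d = 3.05.
Next term = 18.63 + 3.05 = 21.68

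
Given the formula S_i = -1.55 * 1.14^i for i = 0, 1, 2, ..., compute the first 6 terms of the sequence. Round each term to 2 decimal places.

This is a geometric sequence.
i=0: S_0 = -1.55 * 1.14^0 = -1.55
i=1: S_1 = -1.55 * 1.14^1 ≈ -1.77
i=2: S_2 = -1.55 * 1.14^2 ≈ -2.01
i=3: S_3 = -1.55 * 1.14^3 ≈ -2.3
i=4: S_4 = -1.55 * 1.14^4 ≈ -2.62
i=5: S_5 = -1.55 * 1.14^5 ≈ -2.98
The first 6 terms are: [-1.55, -1.77, -2.01, -2.3, -2.62, -2.98]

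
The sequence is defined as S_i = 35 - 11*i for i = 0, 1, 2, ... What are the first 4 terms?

This is an arithmetic sequence.
i=0: S_0 = 35 + -11*0 = 35
i=1: S_1 = 35 + -11*1 = 24
i=2: S_2 = 35 + -11*2 = 13
i=3: S_3 = 35 + -11*3 = 2
The first 4 terms are: [35, 24, 13, 2]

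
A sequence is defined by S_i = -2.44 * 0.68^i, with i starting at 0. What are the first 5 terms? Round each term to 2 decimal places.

This is a geometric sequence.
i=0: S_0 = -2.44 * 0.68^0 = -2.44
i=1: S_1 = -2.44 * 0.68^1 ≈ -1.66
i=2: S_2 = -2.44 * 0.68^2 ≈ -1.13
i=3: S_3 = -2.44 * 0.68^3 ≈ -0.77
i=4: S_4 = -2.44 * 0.68^4 ≈ -0.52
The first 5 terms are: [-2.44, -1.66, -1.13, -0.77, -0.52]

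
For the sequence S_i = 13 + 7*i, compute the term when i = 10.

S_10 = 13 + 7*10 = 13 + 70 = 83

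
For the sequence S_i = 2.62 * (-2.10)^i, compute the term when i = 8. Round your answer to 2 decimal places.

S_8 = 2.62 * (-2.1)^8 ≈ 2.62 * 378.2286 ≈ 990.96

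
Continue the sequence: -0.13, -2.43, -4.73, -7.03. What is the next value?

Differences: -2.43 - -0.13 = -2.3
This is an arithmetic sequence with common difference d = -2.3.
Next term = -7.03 + -2.3 = -9.33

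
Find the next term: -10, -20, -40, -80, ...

Ratios: -20 / -10 = 2.0
This is a geometric sequence with common ratio r = 2.
Next term = -80 * 2 = -160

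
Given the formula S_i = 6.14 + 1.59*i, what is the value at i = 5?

S_5 = 6.14 + 1.59*5 = 6.14 + 7.95 = 14.09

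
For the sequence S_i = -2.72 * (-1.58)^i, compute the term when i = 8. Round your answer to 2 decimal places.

S_8 = -2.72 * (-1.58)^8 ≈ -2.72 * 38.838 ≈ -105.64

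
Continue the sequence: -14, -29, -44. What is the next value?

Differences: -29 - -14 = -15
This is an arithmetic sequence with common difference d = -15.
Next term = -44 + -15 = -59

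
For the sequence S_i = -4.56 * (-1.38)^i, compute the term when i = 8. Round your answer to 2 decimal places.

S_8 = -4.56 * (-1.38)^8 ≈ -4.56 * 13.1532 ≈ -59.98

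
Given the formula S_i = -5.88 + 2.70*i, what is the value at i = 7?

S_7 = -5.88 + 2.7*7 = -5.88 + 18.9 = 13.02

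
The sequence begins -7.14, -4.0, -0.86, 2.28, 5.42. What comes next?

Differences: -4.0 - -7.14 = 3.14
This is an arithmetic sequence with common difference d = 3.14.
Next term = 5.42 + 3.14 = 8.56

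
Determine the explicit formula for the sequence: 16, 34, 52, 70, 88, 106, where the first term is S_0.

Check differences: 34 - 16 = 18
52 - 34 = 18
Common difference d = 18.
First term a = 16.
Formula: S_i = 16 + 18*i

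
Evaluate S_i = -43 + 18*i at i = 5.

S_5 = -43 + 18*5 = -43 + 90 = 47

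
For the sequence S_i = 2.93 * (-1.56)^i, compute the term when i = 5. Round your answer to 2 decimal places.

S_5 = 2.93 * (-1.56)^5 ≈ 2.93 * -9.239 ≈ -27.07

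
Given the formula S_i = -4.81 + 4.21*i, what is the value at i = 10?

S_10 = -4.81 + 4.21*10 = -4.81 + 42.1 = 37.29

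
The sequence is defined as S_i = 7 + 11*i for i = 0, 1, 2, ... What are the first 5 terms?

This is an arithmetic sequence.
i=0: S_0 = 7 + 11*0 = 7
i=1: S_1 = 7 + 11*1 = 18
i=2: S_2 = 7 + 11*2 = 29
i=3: S_3 = 7 + 11*3 = 40
i=4: S_4 = 7 + 11*4 = 51
The first 5 terms are: [7, 18, 29, 40, 51]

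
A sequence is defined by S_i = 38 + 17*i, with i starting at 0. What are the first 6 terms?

This is an arithmetic sequence.
i=0: S_0 = 38 + 17*0 = 38
i=1: S_1 = 38 + 17*1 = 55
i=2: S_2 = 38 + 17*2 = 72
i=3: S_3 = 38 + 17*3 = 89
i=4: S_4 = 38 + 17*4 = 106
i=5: S_5 = 38 + 17*5 = 123
The first 6 terms are: [38, 55, 72, 89, 106, 123]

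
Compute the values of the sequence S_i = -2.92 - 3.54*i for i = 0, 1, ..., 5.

This is an arithmetic sequence.
i=0: S_0 = -2.92 + -3.54*0 = -2.92
i=1: S_1 = -2.92 + -3.54*1 = -6.46
i=2: S_2 = -2.92 + -3.54*2 = -10.0
i=3: S_3 = -2.92 + -3.54*3 = -13.54
i=4: S_4 = -2.92 + -3.54*4 = -17.08
i=5: S_5 = -2.92 + -3.54*5 = -20.62
The first 6 terms are: [-2.92, -6.46, -10.0, -13.54, -17.08, -20.62]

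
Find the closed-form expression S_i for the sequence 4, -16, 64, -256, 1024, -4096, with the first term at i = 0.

Check ratios: -16 / 4 = -4.0
Common ratio r = -4.
First term a = 4.
Formula: S_i = 4 * (-4)^i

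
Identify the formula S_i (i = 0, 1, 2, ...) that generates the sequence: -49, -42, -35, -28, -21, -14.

Check differences: -42 - -49 = 7
-35 - -42 = 7
Common difference d = 7.
First term a = -49.
Formula: S_i = -49 + 7*i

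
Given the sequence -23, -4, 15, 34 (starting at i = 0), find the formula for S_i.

Check differences: -4 - -23 = 19
15 - -4 = 19
Common difference d = 19.
First term a = -23.
Formula: S_i = -23 + 19*i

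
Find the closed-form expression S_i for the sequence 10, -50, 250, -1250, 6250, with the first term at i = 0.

Check ratios: -50 / 10 = -5.0
Common ratio r = -5.
First term a = 10.
Formula: S_i = 10 * (-5)^i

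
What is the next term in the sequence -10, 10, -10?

Ratios: 10 / -10 = -1.0
This is a geometric sequence with common ratio r = -1.
Next term = -10 * -1 = 10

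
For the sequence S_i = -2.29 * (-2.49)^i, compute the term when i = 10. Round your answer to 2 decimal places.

S_10 = -2.29 * (-2.49)^10 ≈ -2.29 * 9162.0672 ≈ -20981.13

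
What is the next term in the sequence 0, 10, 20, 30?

Differences: 10 - 0 = 10
This is an arithmetic sequence with common difference d = 10.
Next term = 30 + 10 = 40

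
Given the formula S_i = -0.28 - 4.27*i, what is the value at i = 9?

S_9 = -0.28 + -4.27*9 = -0.28 + -38.43 = -38.71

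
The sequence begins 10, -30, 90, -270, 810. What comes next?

Ratios: -30 / 10 = -3.0
This is a geometric sequence with common ratio r = -3.
Next term = 810 * -3 = -2430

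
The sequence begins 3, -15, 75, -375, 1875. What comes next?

Ratios: -15 / 3 = -5.0
This is a geometric sequence with common ratio r = -5.
Next term = 1875 * -5 = -9375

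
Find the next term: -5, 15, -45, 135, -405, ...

Ratios: 15 / -5 = -3.0
This is a geometric sequence with common ratio r = -3.
Next term = -405 * -3 = 1215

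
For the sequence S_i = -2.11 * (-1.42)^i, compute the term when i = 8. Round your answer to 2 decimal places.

S_8 = -2.11 * (-1.42)^8 ≈ -2.11 * 16.5313 ≈ -34.88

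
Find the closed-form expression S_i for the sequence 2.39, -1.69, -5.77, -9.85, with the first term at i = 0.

Check differences: -1.69 - 2.39 = -4.08
-5.77 - -1.69 = -4.08
Common difference d = -4.08.
First term a = 2.39.
Formula: S_i = 2.39 - 4.08*i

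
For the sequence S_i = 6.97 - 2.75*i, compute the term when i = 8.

S_8 = 6.97 + -2.75*8 = 6.97 + -22.0 = -15.03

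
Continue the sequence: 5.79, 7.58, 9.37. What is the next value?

Differences: 7.58 - 5.79 = 1.79
This is an arithmetic sequence with common difference d = 1.79.
Next term = 9.37 + 1.79 = 11.16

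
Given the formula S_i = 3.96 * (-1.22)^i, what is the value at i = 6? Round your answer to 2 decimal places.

S_6 = 3.96 * (-1.22)^6 ≈ 3.96 * 3.2973 ≈ 13.06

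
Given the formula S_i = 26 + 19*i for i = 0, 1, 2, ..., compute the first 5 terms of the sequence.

This is an arithmetic sequence.
i=0: S_0 = 26 + 19*0 = 26
i=1: S_1 = 26 + 19*1 = 45
i=2: S_2 = 26 + 19*2 = 64
i=3: S_3 = 26 + 19*3 = 83
i=4: S_4 = 26 + 19*4 = 102
The first 5 terms are: [26, 45, 64, 83, 102]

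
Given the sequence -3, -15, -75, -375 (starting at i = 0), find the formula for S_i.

Check ratios: -15 / -3 = 5.0
Common ratio r = 5.
First term a = -3.
Formula: S_i = -3 * 5^i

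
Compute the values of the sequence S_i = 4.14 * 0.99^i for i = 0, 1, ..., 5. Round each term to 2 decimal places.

This is a geometric sequence.
i=0: S_0 = 4.14 * 0.99^0 = 4.14
i=1: S_1 = 4.14 * 0.99^1 ≈ 4.1
i=2: S_2 = 4.14 * 0.99^2 ≈ 4.06
i=3: S_3 = 4.14 * 0.99^3 ≈ 4.02
i=4: S_4 = 4.14 * 0.99^4 ≈ 3.98
i=5: S_5 = 4.14 * 0.99^5 ≈ 3.94
The first 6 terms are: [4.14, 4.1, 4.06, 4.02, 3.98, 3.94]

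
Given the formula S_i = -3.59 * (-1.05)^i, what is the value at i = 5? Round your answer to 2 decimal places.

S_5 = -3.59 * (-1.05)^5 ≈ -3.59 * -1.2763 ≈ 4.58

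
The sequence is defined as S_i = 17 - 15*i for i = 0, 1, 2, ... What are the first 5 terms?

This is an arithmetic sequence.
i=0: S_0 = 17 + -15*0 = 17
i=1: S_1 = 17 + -15*1 = 2
i=2: S_2 = 17 + -15*2 = -13
i=3: S_3 = 17 + -15*3 = -28
i=4: S_4 = 17 + -15*4 = -43
The first 5 terms are: [17, 2, -13, -28, -43]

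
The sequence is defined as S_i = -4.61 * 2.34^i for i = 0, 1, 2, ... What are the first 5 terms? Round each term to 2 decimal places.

This is a geometric sequence.
i=0: S_0 = -4.61 * 2.34^0 = -4.61
i=1: S_1 = -4.61 * 2.34^1 ≈ -10.79
i=2: S_2 = -4.61 * 2.34^2 ≈ -25.24
i=3: S_3 = -4.61 * 2.34^3 ≈ -59.07
i=4: S_4 = -4.61 * 2.34^4 ≈ -138.22
The first 5 terms are: [-4.61, -10.79, -25.24, -59.07, -138.22]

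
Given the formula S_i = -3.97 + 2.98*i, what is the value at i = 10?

S_10 = -3.97 + 2.98*10 = -3.97 + 29.8 = 25.83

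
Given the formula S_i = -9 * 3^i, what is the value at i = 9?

S_9 = -9 * 3^9 = -9 * 19683 = -177147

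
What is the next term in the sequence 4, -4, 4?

Ratios: -4 / 4 = -1.0
This is a geometric sequence with common ratio r = -1.
Next term = 4 * -1 = -4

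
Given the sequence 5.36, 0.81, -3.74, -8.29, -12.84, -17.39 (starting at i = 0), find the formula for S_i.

Check differences: 0.81 - 5.36 = -4.55
-3.74 - 0.81 = -4.55
Common difference d = -4.55.
First term a = 5.36.
Formula: S_i = 5.36 - 4.55*i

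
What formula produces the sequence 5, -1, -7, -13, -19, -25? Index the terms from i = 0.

Check differences: -1 - 5 = -6
-7 - -1 = -6
Common difference d = -6.
First term a = 5.
Formula: S_i = 5 - 6*i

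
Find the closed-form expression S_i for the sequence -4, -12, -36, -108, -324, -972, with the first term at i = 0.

Check ratios: -12 / -4 = 3.0
Common ratio r = 3.
First term a = -4.
Formula: S_i = -4 * 3^i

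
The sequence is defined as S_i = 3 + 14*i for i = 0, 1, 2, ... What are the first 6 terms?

This is an arithmetic sequence.
i=0: S_0 = 3 + 14*0 = 3
i=1: S_1 = 3 + 14*1 = 17
i=2: S_2 = 3 + 14*2 = 31
i=3: S_3 = 3 + 14*3 = 45
i=4: S_4 = 3 + 14*4 = 59
i=5: S_5 = 3 + 14*5 = 73
The first 6 terms are: [3, 17, 31, 45, 59, 73]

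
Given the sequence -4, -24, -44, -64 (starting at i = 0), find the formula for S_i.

Check differences: -24 - -4 = -20
-44 - -24 = -20
Common difference d = -20.
First term a = -4.
Formula: S_i = -4 - 20*i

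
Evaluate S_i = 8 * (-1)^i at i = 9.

S_9 = 8 * (-1)^9 = 8 * -1 = -8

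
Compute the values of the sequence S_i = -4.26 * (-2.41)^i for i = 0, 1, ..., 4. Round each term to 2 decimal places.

This is a geometric sequence.
i=0: S_0 = -4.26 * (-2.41)^0 = -4.26
i=1: S_1 = -4.26 * (-2.41)^1 ≈ 10.27
i=2: S_2 = -4.26 * (-2.41)^2 ≈ -24.74
i=3: S_3 = -4.26 * (-2.41)^3 ≈ 59.63
i=4: S_4 = -4.26 * (-2.41)^4 ≈ -143.71
The first 5 terms are: [-4.26, 10.27, -24.74, 59.63, -143.71]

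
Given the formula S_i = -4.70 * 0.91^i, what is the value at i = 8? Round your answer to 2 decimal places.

S_8 = -4.7 * 0.91^8 ≈ -4.7 * 0.4703 ≈ -2.21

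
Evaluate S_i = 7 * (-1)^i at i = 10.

S_10 = 7 * (-1)^10 = 7 * 1 = 7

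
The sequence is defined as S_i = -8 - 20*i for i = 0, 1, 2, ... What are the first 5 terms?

This is an arithmetic sequence.
i=0: S_0 = -8 + -20*0 = -8
i=1: S_1 = -8 + -20*1 = -28
i=2: S_2 = -8 + -20*2 = -48
i=3: S_3 = -8 + -20*3 = -68
i=4: S_4 = -8 + -20*4 = -88
The first 5 terms are: [-8, -28, -48, -68, -88]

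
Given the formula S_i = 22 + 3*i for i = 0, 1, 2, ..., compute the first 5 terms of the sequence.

This is an arithmetic sequence.
i=0: S_0 = 22 + 3*0 = 22
i=1: S_1 = 22 + 3*1 = 25
i=2: S_2 = 22 + 3*2 = 28
i=3: S_3 = 22 + 3*3 = 31
i=4: S_4 = 22 + 3*4 = 34
The first 5 terms are: [22, 25, 28, 31, 34]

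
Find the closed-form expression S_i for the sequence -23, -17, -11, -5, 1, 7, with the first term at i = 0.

Check differences: -17 - -23 = 6
-11 - -17 = 6
Common difference d = 6.
First term a = -23.
Formula: S_i = -23 + 6*i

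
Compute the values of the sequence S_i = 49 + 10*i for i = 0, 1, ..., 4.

This is an arithmetic sequence.
i=0: S_0 = 49 + 10*0 = 49
i=1: S_1 = 49 + 10*1 = 59
i=2: S_2 = 49 + 10*2 = 69
i=3: S_3 = 49 + 10*3 = 79
i=4: S_4 = 49 + 10*4 = 89
The first 5 terms are: [49, 59, 69, 79, 89]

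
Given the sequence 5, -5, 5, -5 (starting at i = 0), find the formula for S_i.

Check ratios: -5 / 5 = -1.0
Common ratio r = -1.
First term a = 5.
Formula: S_i = 5 * (-1)^i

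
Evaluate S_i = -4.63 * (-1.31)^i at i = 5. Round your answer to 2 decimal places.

S_5 = -4.63 * (-1.31)^5 ≈ -4.63 * -3.8579 ≈ 17.86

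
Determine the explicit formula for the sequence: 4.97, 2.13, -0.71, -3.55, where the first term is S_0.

Check differences: 2.13 - 4.97 = -2.84
-0.71 - 2.13 = -2.84
Common difference d = -2.84.
First term a = 4.97.
Formula: S_i = 4.97 - 2.84*i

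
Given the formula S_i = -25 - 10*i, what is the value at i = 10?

S_10 = -25 + -10*10 = -25 + -100 = -125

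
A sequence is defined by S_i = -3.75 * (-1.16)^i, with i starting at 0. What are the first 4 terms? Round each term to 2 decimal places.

This is a geometric sequence.
i=0: S_0 = -3.75 * (-1.16)^0 = -3.75
i=1: S_1 = -3.75 * (-1.16)^1 = 4.35
i=2: S_2 = -3.75 * (-1.16)^2 ≈ -5.05
i=3: S_3 = -3.75 * (-1.16)^3 ≈ 5.85
The first 4 terms are: [-3.75, 4.35, -5.05, 5.85]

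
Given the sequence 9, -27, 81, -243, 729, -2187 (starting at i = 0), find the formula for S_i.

Check ratios: -27 / 9 = -3.0
Common ratio r = -3.
First term a = 9.
Formula: S_i = 9 * (-3)^i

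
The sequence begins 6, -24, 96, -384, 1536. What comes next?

Ratios: -24 / 6 = -4.0
This is a geometric sequence with common ratio r = -4.
Next term = 1536 * -4 = -6144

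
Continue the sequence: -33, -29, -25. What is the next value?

Differences: -29 - -33 = 4
This is an arithmetic sequence with common difference d = 4.
Next term = -25 + 4 = -21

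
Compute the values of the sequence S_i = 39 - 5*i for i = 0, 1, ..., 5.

This is an arithmetic sequence.
i=0: S_0 = 39 + -5*0 = 39
i=1: S_1 = 39 + -5*1 = 34
i=2: S_2 = 39 + -5*2 = 29
i=3: S_3 = 39 + -5*3 = 24
i=4: S_4 = 39 + -5*4 = 19
i=5: S_5 = 39 + -5*5 = 14
The first 6 terms are: [39, 34, 29, 24, 19, 14]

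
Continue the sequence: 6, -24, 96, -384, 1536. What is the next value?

Ratios: -24 / 6 = -4.0
This is a geometric sequence with common ratio r = -4.
Next term = 1536 * -4 = -6144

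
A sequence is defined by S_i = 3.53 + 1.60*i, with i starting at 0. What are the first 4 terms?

This is an arithmetic sequence.
i=0: S_0 = 3.53 + 1.6*0 = 3.53
i=1: S_1 = 3.53 + 1.6*1 = 5.13
i=2: S_2 = 3.53 + 1.6*2 = 6.73
i=3: S_3 = 3.53 + 1.6*3 = 8.33
The first 4 terms are: [3.53, 5.13, 6.73, 8.33]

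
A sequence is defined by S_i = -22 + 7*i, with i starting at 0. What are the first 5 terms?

This is an arithmetic sequence.
i=0: S_0 = -22 + 7*0 = -22
i=1: S_1 = -22 + 7*1 = -15
i=2: S_2 = -22 + 7*2 = -8
i=3: S_3 = -22 + 7*3 = -1
i=4: S_4 = -22 + 7*4 = 6
The first 5 terms are: [-22, -15, -8, -1, 6]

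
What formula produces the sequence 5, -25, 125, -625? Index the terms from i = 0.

Check ratios: -25 / 5 = -5.0
Common ratio r = -5.
First term a = 5.
Formula: S_i = 5 * (-5)^i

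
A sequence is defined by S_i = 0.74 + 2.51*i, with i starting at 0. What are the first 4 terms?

This is an arithmetic sequence.
i=0: S_0 = 0.74 + 2.51*0 = 0.74
i=1: S_1 = 0.74 + 2.51*1 = 3.25
i=2: S_2 = 0.74 + 2.51*2 = 5.76
i=3: S_3 = 0.74 + 2.51*3 = 8.27
The first 4 terms are: [0.74, 3.25, 5.76, 8.27]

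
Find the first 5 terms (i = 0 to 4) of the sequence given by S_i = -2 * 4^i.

This is a geometric sequence.
i=0: S_0 = -2 * 4^0 = -2
i=1: S_1 = -2 * 4^1 = -8
i=2: S_2 = -2 * 4^2 = -32
i=3: S_3 = -2 * 4^3 = -128
i=4: S_4 = -2 * 4^4 = -512
The first 5 terms are: [-2, -8, -32, -128, -512]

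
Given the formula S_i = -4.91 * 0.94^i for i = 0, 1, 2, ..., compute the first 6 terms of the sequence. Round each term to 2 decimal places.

This is a geometric sequence.
i=0: S_0 = -4.91 * 0.94^0 = -4.91
i=1: S_1 = -4.91 * 0.94^1 ≈ -4.62
i=2: S_2 = -4.91 * 0.94^2 ≈ -4.34
i=3: S_3 = -4.91 * 0.94^3 ≈ -4.08
i=4: S_4 = -4.91 * 0.94^4 ≈ -3.83
i=5: S_5 = -4.91 * 0.94^5 ≈ -3.6
The first 6 terms are: [-4.91, -4.62, -4.34, -4.08, -3.83, -3.6]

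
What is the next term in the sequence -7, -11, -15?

Differences: -11 - -7 = -4
This is an arithmetic sequence with common difference d = -4.
Next term = -15 + -4 = -19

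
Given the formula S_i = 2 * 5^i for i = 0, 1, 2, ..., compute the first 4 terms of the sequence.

This is a geometric sequence.
i=0: S_0 = 2 * 5^0 = 2
i=1: S_1 = 2 * 5^1 = 10
i=2: S_2 = 2 * 5^2 = 50
i=3: S_3 = 2 * 5^3 = 250
The first 4 terms are: [2, 10, 50, 250]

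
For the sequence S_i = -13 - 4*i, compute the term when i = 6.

S_6 = -13 + -4*6 = -13 + -24 = -37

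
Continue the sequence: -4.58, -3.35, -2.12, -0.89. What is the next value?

Differences: -3.35 - -4.58 = 1.23
This is an arithmetic sequence with common difference d = 1.23.
Next term = -0.89 + 1.23 = 0.34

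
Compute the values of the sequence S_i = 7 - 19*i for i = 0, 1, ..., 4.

This is an arithmetic sequence.
i=0: S_0 = 7 + -19*0 = 7
i=1: S_1 = 7 + -19*1 = -12
i=2: S_2 = 7 + -19*2 = -31
i=3: S_3 = 7 + -19*3 = -50
i=4: S_4 = 7 + -19*4 = -69
The first 5 terms are: [7, -12, -31, -50, -69]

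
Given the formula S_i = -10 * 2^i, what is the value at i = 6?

S_6 = -10 * 2^6 = -10 * 64 = -640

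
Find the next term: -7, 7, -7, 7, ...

Ratios: 7 / -7 = -1.0
This is a geometric sequence with common ratio r = -1.
Next term = 7 * -1 = -7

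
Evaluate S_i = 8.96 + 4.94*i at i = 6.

S_6 = 8.96 + 4.94*6 = 8.96 + 29.64 = 38.6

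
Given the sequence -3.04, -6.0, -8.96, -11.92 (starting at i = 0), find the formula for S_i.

Check differences: -6.0 - -3.04 = -2.96
-8.96 - -6.0 = -2.96
Common difference d = -2.96.
First term a = -3.04.
Formula: S_i = -3.04 - 2.96*i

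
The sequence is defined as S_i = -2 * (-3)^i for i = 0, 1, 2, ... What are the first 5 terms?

This is a geometric sequence.
i=0: S_0 = -2 * (-3)^0 = -2
i=1: S_1 = -2 * (-3)^1 = 6
i=2: S_2 = -2 * (-3)^2 = -18
i=3: S_3 = -2 * (-3)^3 = 54
i=4: S_4 = -2 * (-3)^4 = -162
The first 5 terms are: [-2, 6, -18, 54, -162]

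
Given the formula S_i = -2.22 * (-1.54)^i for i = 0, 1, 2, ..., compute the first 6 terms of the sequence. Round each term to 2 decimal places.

This is a geometric sequence.
i=0: S_0 = -2.22 * (-1.54)^0 = -2.22
i=1: S_1 = -2.22 * (-1.54)^1 ≈ 3.42
i=2: S_2 = -2.22 * (-1.54)^2 ≈ -5.26
i=3: S_3 = -2.22 * (-1.54)^3 ≈ 8.11
i=4: S_4 = -2.22 * (-1.54)^4 ≈ -12.49
i=5: S_5 = -2.22 * (-1.54)^5 ≈ 19.23
The first 6 terms are: [-2.22, 3.42, -5.26, 8.11, -12.49, 19.23]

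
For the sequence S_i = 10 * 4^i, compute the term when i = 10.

S_10 = 10 * 4^10 = 10 * 1048576 = 10485760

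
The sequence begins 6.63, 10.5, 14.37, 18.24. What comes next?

Differences: 10.5 - 6.63 = 3.87
This is an arithmetic sequence with common difference d = 3.87.
Next term = 18.24 + 3.87 = 22.11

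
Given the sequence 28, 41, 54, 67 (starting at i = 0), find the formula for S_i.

Check differences: 41 - 28 = 13
54 - 41 = 13
Common difference d = 13.
First term a = 28.
Formula: S_i = 28 + 13*i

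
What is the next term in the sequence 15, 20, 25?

Differences: 20 - 15 = 5
This is an arithmetic sequence with common difference d = 5.
Next term = 25 + 5 = 30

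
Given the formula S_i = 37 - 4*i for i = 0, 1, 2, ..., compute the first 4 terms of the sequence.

This is an arithmetic sequence.
i=0: S_0 = 37 + -4*0 = 37
i=1: S_1 = 37 + -4*1 = 33
i=2: S_2 = 37 + -4*2 = 29
i=3: S_3 = 37 + -4*3 = 25
The first 4 terms are: [37, 33, 29, 25]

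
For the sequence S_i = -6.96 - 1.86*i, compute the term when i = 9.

S_9 = -6.96 + -1.86*9 = -6.96 + -16.74 = -23.7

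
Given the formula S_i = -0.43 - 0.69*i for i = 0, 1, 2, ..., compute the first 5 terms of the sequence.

This is an arithmetic sequence.
i=0: S_0 = -0.43 + -0.69*0 = -0.43
i=1: S_1 = -0.43 + -0.69*1 = -1.12
i=2: S_2 = -0.43 + -0.69*2 = -1.81
i=3: S_3 = -0.43 + -0.69*3 = -2.5
i=4: S_4 = -0.43 + -0.69*4 = -3.19
The first 5 terms are: [-0.43, -1.12, -1.81, -2.5, -3.19]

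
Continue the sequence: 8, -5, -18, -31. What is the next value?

Differences: -5 - 8 = -13
This is an arithmetic sequence with common difference d = -13.
Next term = -31 + -13 = -44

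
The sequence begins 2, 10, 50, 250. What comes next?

Ratios: 10 / 2 = 5.0
This is a geometric sequence with common ratio r = 5.
Next term = 250 * 5 = 1250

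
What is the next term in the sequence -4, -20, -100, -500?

Ratios: -20 / -4 = 5.0
This is a geometric sequence with common ratio r = 5.
Next term = -500 * 5 = -2500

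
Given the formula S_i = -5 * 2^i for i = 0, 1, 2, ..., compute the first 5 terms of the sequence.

This is a geometric sequence.
i=0: S_0 = -5 * 2^0 = -5
i=1: S_1 = -5 * 2^1 = -10
i=2: S_2 = -5 * 2^2 = -20
i=3: S_3 = -5 * 2^3 = -40
i=4: S_4 = -5 * 2^4 = -80
The first 5 terms are: [-5, -10, -20, -40, -80]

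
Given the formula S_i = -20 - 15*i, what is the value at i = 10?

S_10 = -20 + -15*10 = -20 + -150 = -170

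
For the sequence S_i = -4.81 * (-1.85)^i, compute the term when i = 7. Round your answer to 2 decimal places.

S_7 = -4.81 * (-1.85)^7 ≈ -4.81 * -74.1655 ≈ 356.74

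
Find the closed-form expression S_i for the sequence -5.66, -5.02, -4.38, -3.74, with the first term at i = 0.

Check differences: -5.02 - -5.66 = 0.64
-4.38 - -5.02 = 0.64
Common difference d = 0.64.
First term a = -5.66.
Formula: S_i = -5.66 + 0.64*i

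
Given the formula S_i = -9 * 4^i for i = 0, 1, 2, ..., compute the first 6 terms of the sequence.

This is a geometric sequence.
i=0: S_0 = -9 * 4^0 = -9
i=1: S_1 = -9 * 4^1 = -36
i=2: S_2 = -9 * 4^2 = -144
i=3: S_3 = -9 * 4^3 = -576
i=4: S_4 = -9 * 4^4 = -2304
i=5: S_5 = -9 * 4^5 = -9216
The first 6 terms are: [-9, -36, -144, -576, -2304, -9216]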